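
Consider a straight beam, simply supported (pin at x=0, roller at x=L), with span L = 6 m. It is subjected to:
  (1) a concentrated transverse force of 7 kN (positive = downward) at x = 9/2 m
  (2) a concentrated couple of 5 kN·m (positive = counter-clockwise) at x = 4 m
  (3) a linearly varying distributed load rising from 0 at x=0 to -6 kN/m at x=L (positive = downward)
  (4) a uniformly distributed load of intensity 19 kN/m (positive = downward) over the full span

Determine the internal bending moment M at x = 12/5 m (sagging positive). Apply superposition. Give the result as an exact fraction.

Load 1 — point force P=7 kN at a=9/2 m (b=L-a=3/2):
  M_1 = Pbx/L  [x≤a] = 7·(3/2)·(12/5)/6 = 21/5 kN·m
Load 2 — applied couple M₀=5 kN·m at a=4 m (b=L-a=2):
  M_2 = M₀x/L  [x≤a] = 5·(12/5)/6 = 2 kN·m
Load 3 — triangular load w₀=-6 kN/m (0→w₀ over full span):
  M_3 = w₀Lx/6 - w₀x³/(6L) = (-6)·6·(12/5)/6 - (-6)·(12/5)³/(6·6) = -1512/125 kN·m
Load 4 — uniform load w=19 kN/m over full span:
  M_4 = wx(L-x)/2 = 19·(12/5)·(6-(12/5))/2 = 2052/25 kN·m
Superposition: M = Σ M_i = 9523/125 kN·m ≈ 76.184000 kN·m

M(12/5) = 9523/125 kN·m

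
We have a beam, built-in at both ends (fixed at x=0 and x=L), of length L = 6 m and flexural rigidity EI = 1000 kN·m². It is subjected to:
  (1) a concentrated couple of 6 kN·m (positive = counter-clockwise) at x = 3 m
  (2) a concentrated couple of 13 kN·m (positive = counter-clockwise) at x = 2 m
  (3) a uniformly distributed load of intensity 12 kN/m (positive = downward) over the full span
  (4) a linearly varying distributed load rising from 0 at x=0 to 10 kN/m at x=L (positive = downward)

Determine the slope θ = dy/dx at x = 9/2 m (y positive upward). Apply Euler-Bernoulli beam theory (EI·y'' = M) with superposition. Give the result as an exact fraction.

θ(9/2) = 3211/128000 rad

Load 1 — applied couple M₀=6 kN·m at a=3 m (b=L-a=3):
  θ_1 = (R_Ax²/2 - M_Ax - M₀(x-a))/EI  [x>a] with R_A=3/2, M_A=3/2 = ((3/2)·(9/2)²/2 - (3/2)·(9/2) - 6·((9/2)-3))/1000 = -9/16000 rad
Load 2 — applied couple M₀=13 kN·m at a=2 m (b=L-a=4):
  θ_2 = (R_Ax²/2 - M_Ax - M₀(x-a))/EI  [x>a] with R_A=26/9, M_A=0 = ((26/9)·(9/2)²/2 - 0·(9/2) - 13·((9/2)-2))/1000 = -13/4000 rad
Load 3 — uniform load w=12 kN/m over full span:
  θ_3 = -wx(L-x)(L-2x)/(12EI) = -12·(9/2)·(6-(9/2))·(6-2·(9/2))/(12·1000) = 81/4000 rad
Load 4 — triangular load w₀=10 kN/m (0→w₀ over full span):
  θ_4 = -w₀(2x(L-x)(L-2x)(x+2L)+x²(L-x)²)/(120LEI) = -10·(2·(9/2)·(6-(9/2))·(6-2·(9/2))·((9/2)+2·6)+(9/2)²·(6-(9/2))²)/(120·6·1000) = 1107/128000 rad
Superposition: θ = Σ θ_i = 3211/128000 rad ≈ 0.025086 rad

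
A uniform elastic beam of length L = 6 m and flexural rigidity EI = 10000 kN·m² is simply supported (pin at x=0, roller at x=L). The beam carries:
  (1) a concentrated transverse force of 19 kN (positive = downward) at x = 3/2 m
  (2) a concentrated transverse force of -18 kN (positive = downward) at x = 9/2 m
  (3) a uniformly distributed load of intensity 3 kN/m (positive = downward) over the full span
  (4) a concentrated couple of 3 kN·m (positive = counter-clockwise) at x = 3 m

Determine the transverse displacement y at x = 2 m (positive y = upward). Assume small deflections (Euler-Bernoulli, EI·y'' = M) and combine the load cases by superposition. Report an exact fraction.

y(2) = -677/120000 m

Load 1 — point force P=19 kN at a=3/2 m (b=L-a=9/2):
  y_1 = -Pa(L-x)(2Lx-a²-x²)/(6LEI)  [x>a] = -19·(3/2)·(6-2)·(2·6·2-(3/2)²-2²)/(6·6·10000) = -1349/240000 m
Load 2 — point force P=-18 kN at a=9/2 m (b=L-a=3/2):
  y_2 = -Pbx(L²-b²-x²)/(6LEI)  [x≤a] = -(-18)·(3/2)·2·(6²-(3/2)²-2²)/(6·6·10000) = 357/80000 m
Load 3 — uniform load w=3 kN/m over full span:
  y_3 = -wx(L³-2Lx²+x³)/(24EI) = -3·2·(6³-2·6·2²+2³)/(24·10000) = -11/2500 m
Load 4 — applied couple M₀=3 kN·m at a=3 m (b=L-a=3):
  y_4 = (M₀x³/(6L)+C₁x)/EI  [x≤a] with C₁=M₀(3b²-L²)/(6L)=-3/4 = (3·2³/(6·6)+(-3/4)·2)/10000 = -1/12000 m
Superposition: y = Σ y_i = -677/120000 m ≈ -0.005642 m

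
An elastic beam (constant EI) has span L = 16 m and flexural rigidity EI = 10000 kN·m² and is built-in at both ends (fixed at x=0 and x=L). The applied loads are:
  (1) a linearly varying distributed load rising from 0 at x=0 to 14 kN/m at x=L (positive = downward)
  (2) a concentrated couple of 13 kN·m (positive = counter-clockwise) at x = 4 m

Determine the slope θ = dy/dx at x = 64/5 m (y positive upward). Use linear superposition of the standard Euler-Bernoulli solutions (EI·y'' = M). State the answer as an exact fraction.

Load 1 — triangular load w₀=14 kN/m (0→w₀ over full span):
  θ_1 = -w₀(2x(L-x)(L-2x)(x+2L)+x²(L-x)²)/(120LEI) = -14·(2·(64/5)·(16-(64/5))·(16-2·(64/5))·((64/5)+2·16)+(64/5)²·(16-(64/5))²)/(120·16·10000) = 28672/1171875 rad
Load 2 — applied couple M₀=13 kN·m at a=4 m (b=L-a=12):
  θ_2 = (R_Ax²/2 - M_Ax - M₀(x-a))/EI  [x>a] with R_A=117/128, M_A=-39/16 = ((117/128)·(64/5)²/2 - (-39/16)·(64/5) - 13·((64/5)-4))/10000 = -13/15625 rad
Superposition: θ = Σ θ_i = 27697/1171875 rad ≈ 0.023635 rad

θ(64/5) = 27697/1171875 rad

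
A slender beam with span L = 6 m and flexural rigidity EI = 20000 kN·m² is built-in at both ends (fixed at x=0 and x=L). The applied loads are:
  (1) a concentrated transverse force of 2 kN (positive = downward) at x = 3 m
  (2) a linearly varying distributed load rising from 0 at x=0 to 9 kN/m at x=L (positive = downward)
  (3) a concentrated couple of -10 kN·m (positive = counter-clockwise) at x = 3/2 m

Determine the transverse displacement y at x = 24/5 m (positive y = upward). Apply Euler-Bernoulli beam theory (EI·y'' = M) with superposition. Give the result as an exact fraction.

y(24/5) = -591831/1250000000 m

Load 1 — point force P=2 kN at a=3 m (b=L-a=3):
  y_1 = -Pa²(L-x)²(3bL-(3b+a)(L-x))/(6L³EI)  [x>a] = -2·3²·(6-(24/5))²·(3·3·6-(3·3+3)·(6-(24/5)))/(6·6³·20000) = -99/2500000 m
Load 2 — triangular load w₀=9 kN/m (0→w₀ over full span):
  y_2 = -w₀x²(L-x)²(x+2L)/(120LEI) = -9·(24/5)²·(6-(24/5))²·((24/5)+2·6)/(120·6·20000) = -3402/9765625 m
Load 3 — applied couple M₀=-10 kN·m at a=3/2 m (b=L-a=9/2):
  y_3 = (R_Ax³/6 - M_Ax²/2 - M₀(x-a)²/2)/EI  [x>a] with R_A=-15/8, M_A=15/8 = ((-15/8)·(24/5)³/6 - (15/8)·(24/5)²/2 - (-10)·((24/5)-(3/2))²/2)/20000 = -171/2000000 m
Superposition: y = Σ y_i = -591831/1250000000 m ≈ -0.000473 m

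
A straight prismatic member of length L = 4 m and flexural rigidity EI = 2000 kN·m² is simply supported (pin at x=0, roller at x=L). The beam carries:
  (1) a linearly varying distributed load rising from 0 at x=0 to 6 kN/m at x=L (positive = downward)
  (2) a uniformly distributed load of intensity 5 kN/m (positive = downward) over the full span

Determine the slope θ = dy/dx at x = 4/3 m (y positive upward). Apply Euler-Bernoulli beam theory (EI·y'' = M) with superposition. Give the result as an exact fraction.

θ(4/3) = -533/101250 rad

Load 1 — triangular load w₀=6 kN/m (0→w₀ over full span):
  θ_1 = -w₀(7L⁴-30L²x²+15x⁴)/(360LEI) = -6·(7·4⁴-30·4²·(4/3)²+15·(4/3)⁴)/(360·4·2000) = -104/50625 rad
Load 2 — uniform load w=5 kN/m over full span:
  θ_2 = -w(L³-6Lx²+4x³)/(24EI) = -5·(4³-6·4·(4/3)²+4·(4/3)³)/(24·2000) = -13/4050 rad
Superposition: θ = Σ θ_i = -533/101250 rad ≈ -0.005264 rad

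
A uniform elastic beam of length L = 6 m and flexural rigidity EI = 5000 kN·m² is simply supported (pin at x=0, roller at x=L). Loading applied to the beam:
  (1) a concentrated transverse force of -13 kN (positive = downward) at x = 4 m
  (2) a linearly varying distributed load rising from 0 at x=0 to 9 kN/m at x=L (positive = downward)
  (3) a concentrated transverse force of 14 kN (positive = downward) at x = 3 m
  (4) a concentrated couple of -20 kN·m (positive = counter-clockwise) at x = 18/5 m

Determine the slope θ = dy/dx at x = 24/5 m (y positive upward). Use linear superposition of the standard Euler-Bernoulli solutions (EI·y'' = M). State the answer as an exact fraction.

Load 1 — point force P=-13 kN at a=4 m (b=L-a=2):
  θ_1 = -Pa(2L²-6Lx+3x²+a²)/(6LEI)  [x>a] = -(-13)·4·(2·6²-6·6·(24/5)+3·(24/5)²+4²)/(6·6·5000) = -637/140625 rad
Load 2 — triangular load w₀=9 kN/m (0→w₀ over full span):
  θ_2 = -w₀(7L⁴-30L²x²+15x⁴)/(360LEI) = -9·(7·6⁴-30·6²·(24/5)²+15·(24/5)⁴)/(360·6·5000) = 20439/3125000 rad
Load 3 — point force P=14 kN at a=3 m (b=L-a=3):
  θ_3 = -Pa(2L²-6Lx+3x²+a²)/(6LEI)  [x>a] = -14·3·(2·6²-6·6·(24/5)+3·(24/5)²+3²)/(6·6·5000) = 1323/250000 rad
Load 4 — applied couple M₀=-20 kN·m at a=18/5 m (b=L-a=12/5):
  θ_4 = (M₀x²/(2L)-M₀(x-a)+C₁)/EI  [x>a] with C₁=M₀(3b²-L²)/(6L)=52/5 = ((-20)·(24/5)²/(2·6)-(-20)·((24/5)-(18/5))+(52/5))/5000 = -1/1250 rad
Superposition: θ = Σ θ_i = 365777/56250000 rad ≈ 0.006503 rad

θ(24/5) = 365777/56250000 rad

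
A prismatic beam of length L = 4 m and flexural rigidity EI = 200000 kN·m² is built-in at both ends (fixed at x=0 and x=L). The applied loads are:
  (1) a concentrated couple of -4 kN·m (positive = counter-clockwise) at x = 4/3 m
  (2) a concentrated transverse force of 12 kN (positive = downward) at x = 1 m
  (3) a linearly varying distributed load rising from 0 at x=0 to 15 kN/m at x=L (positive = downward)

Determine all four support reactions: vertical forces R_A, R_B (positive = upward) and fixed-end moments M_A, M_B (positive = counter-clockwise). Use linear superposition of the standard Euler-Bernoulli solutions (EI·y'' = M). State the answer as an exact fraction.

Load 1 — applied couple M₀=-4 kN·m at a=4/3 m (b=L-a=8/3):
  R_A = 6M₀ab/L³ = 6·(-4)·(4/3)·(8/3)/4³ = -4/3 kN
  M_A = M₀b(2a-b)/L² = (-4)·(8/3)·(2·(4/3)-(8/3))/4² = 0 kN·m
  R_B = -6M₀ab/L³ = -6·(-4)·(4/3)·(8/3)/4³ = 4/3 kN
  M_B = M₀a(2b-a)/L² = (-4)·(4/3)·(2·(8/3)-(4/3))/4² = -4/3 kN·m
Load 2 — point force P=12 kN at a=1 m (b=L-a=3):
  R_A = Pb²(3a+b)/L³ = 12·3²·(3·1+3)/4³ = 81/8 kN
  M_A = Pab²/L² = 12·1·3²/4² = 27/4 kN·m
  R_B = Pa²(a+3b)/L³ = 12·1²·(1+3·3)/4³ = 15/8 kN
  M_B = -Pa²b/L² = -12·1²·3/4² = -9/4 kN·m
Load 3 — triangular load w₀=15 kN/m (0→w₀ over full span):
  R_A = 3w₀L/20 = 3·15·4/20 = 9 kN
  M_A = w₀L²/30 = 15·4²/30 = 8 kN·m
  R_B = 7w₀L/20 = 7·15·4/20 = 21 kN
  M_B = -w₀L²/20 = -15·4²/20 = -12 kN·m
Superposition: R_A = 427/24 kN, M_A = 59/4 kN·m, R_B = 581/24 kN, M_B = -187/12 kN·m

R_A = 427/24 kN, M_A = 59/4 kN·m, R_B = 581/24 kN, M_B = -187/12 kN·m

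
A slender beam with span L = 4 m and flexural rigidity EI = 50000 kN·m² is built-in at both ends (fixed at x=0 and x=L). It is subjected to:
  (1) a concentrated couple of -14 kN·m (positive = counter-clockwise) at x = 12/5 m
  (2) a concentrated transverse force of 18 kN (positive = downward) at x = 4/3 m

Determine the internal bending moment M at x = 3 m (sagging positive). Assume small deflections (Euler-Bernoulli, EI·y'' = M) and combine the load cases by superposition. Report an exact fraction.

M(3) = 202/75 kN·m

Load 1 — applied couple M₀=-14 kN·m at a=12/5 m (b=L-a=8/5):
  M_1 = R_Ax - M_A - M₀  [x>a] with R_A=-126/25, M_A=-112/25 = (-126/25)·3 - (-112/25) - (-14) = 84/25 kN·m
Load 2 — point force P=18 kN at a=4/3 m (b=L-a=8/3):
  M_2 = Pa²(a+3b)(L-x)/L³ - Pa²b/L²  [x>a] = 18·(4/3)²·((4/3)+3·(8/3))·(4-3)/4³ - 18·(4/3)²·(8/3)/4² = -2/3 kN·m
Superposition: M = Σ M_i = 202/75 kN·m ≈ 2.693333 kN·m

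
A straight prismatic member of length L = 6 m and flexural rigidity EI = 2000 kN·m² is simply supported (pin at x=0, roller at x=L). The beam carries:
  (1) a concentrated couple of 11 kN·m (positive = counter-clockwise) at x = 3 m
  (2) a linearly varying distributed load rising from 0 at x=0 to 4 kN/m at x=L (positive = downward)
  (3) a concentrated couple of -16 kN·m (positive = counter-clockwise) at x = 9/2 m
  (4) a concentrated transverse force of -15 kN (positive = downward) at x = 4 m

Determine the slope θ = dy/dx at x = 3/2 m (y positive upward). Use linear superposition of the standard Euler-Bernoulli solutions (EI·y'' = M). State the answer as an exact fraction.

θ(3/2) = 17197/1920000 rad

Load 1 — applied couple M₀=11 kN·m at a=3 m (b=L-a=3):
  θ_1 = (M₀x²/(2L)+C₁)/EI  [x≤a] with C₁=M₀(3b²-L²)/(6L)=-11/4 = (11·(3/2)²/(2·6)+(-11/4))/2000 = -11/32000 rad
Load 2 — triangular load w₀=4 kN/m (0→w₀ over full span):
  θ_2 = -w₀(7L⁴-30L²x²+15x⁴)/(360LEI) = -4·(7·6⁴-30·6²·(3/2)²+15·(3/2)⁴)/(360·6·2000) = -3981/640000 rad
Load 3 — applied couple M₀=-16 kN·m at a=9/2 m (b=L-a=3/2):
  θ_3 = (M₀x²/(2L)+C₁)/EI  [x≤a] with C₁=M₀(3b²-L²)/(6L)=13 = ((-16)·(3/2)²/(2·6)+13)/2000 = 1/200 rad
Load 4 — point force P=-15 kN at a=4 m (b=L-a=2):
  θ_4 = -Pb(L²-b²-3x²)/(6LEI)  [x≤a] = -(-15)·2·(6²-2²-3·(3/2)²)/(6·6·2000) = 101/9600 rad
Superposition: θ = Σ θ_i = 17197/1920000 rad ≈ 0.008957 rad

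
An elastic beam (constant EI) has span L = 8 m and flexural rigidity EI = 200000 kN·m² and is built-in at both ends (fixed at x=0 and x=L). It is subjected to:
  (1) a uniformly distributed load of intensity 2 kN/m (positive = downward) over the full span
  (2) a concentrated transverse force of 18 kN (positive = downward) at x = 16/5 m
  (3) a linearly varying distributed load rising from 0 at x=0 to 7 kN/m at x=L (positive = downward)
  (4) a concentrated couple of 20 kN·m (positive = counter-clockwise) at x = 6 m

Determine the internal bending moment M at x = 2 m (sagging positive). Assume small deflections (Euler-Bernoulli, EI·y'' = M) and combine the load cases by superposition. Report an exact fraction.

Load 1 — uniform load w=2 kN/m over full span:
  M_1 = wLx/2 - wL²/12 - wx²/2 = 2·8·2/2 - 2·8²/12 - 2·2²/2 = 4/3 kN·m
Load 2 — point force P=18 kN at a=16/5 m (b=L-a=24/5):
  M_2 = Pb²(3a+b)x/L³ - Pab²/L²  [x≤a] = 18·(24/5)²·(3·(16/5)+(24/5))·2/8³ - 18·(16/5)·(24/5)²/8² = 324/125 kN·m
Load 3 — triangular load w₀=7 kN/m (0→w₀ over full span):
  M_3 = 3w₀Lx/20 - w₀L²/30 - w₀x³/(6L) = 3·7·8·2/20 - 7·8²/30 - 7·2³/(6·8) = 7/10 kN·m
Load 4 — applied couple M₀=20 kN·m at a=6 m (b=L-a=2):
  M_4 = R_Ax - M_A  [x≤a] with R_A=45/16, M_A=25/4 = (45/16)·2 - (25/4) = -5/8 kN·m
Superposition: M = Σ M_i = 12001/3000 kN·m ≈ 4.000333 kN·m

M(2) = 12001/3000 kN·m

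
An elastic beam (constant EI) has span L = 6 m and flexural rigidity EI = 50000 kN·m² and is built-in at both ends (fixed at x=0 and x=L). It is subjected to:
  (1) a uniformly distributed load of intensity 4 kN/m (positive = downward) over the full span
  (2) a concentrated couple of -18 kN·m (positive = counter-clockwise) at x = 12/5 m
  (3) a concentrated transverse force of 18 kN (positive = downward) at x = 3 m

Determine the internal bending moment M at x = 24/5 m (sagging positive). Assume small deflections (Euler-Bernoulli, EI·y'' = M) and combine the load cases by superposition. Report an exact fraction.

M(24/5) = -939/250 kN·m

Load 1 — uniform load w=4 kN/m over full span:
  M_1 = wLx/2 - wL²/12 - wx²/2 = 4·6·(24/5)/2 - 4·6²/12 - 4·(24/5)²/2 = -12/25 kN·m
Load 2 — applied couple M₀=-18 kN·m at a=12/5 m (b=L-a=18/5):
  M_2 = R_Ax - M_A - M₀  [x>a] with R_A=-108/25, M_A=-54/25 = (-108/25)·(24/5) - (-54/25) - (-18) = -72/125 kN·m
Load 3 — point force P=18 kN at a=3 m (b=L-a=3):
  M_3 = Pa²(a+3b)(L-x)/L³ - Pa²b/L²  [x>a] = 18·3²·(3+3·3)·(6-(24/5))/6³ - 18·3²·3/6² = -27/10 kN·m
Superposition: M = Σ M_i = -939/250 kN·m ≈ -3.756000 kN·m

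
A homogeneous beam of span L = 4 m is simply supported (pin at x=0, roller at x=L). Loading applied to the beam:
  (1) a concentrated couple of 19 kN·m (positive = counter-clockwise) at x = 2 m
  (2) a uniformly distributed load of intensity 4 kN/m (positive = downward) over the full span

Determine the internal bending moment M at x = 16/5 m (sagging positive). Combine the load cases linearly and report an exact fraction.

Load 1 — applied couple M₀=19 kN·m at a=2 m (b=L-a=2):
  M_1 = M₀x/L - M₀  [x>a] = 19·(16/5)/4 - 19 = -19/5 kN·m
Load 2 — uniform load w=4 kN/m over full span:
  M_2 = wx(L-x)/2 = 4·(16/5)·(4-(16/5))/2 = 128/25 kN·m
Superposition: M = Σ M_i = 33/25 kN·m ≈ 1.320000 kN·m

M(16/5) = 33/25 kN·m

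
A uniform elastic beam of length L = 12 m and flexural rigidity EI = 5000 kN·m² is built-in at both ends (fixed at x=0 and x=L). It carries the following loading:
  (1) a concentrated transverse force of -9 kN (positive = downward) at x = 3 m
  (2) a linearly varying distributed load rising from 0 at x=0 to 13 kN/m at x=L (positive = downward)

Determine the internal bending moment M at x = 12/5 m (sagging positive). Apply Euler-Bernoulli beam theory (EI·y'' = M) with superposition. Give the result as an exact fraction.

Load 1 — point force P=-9 kN at a=3 m (b=L-a=9):
  M_1 = Pb²(3a+b)x/L³ - Pab²/L²  [x≤a] = (-9)·9²·(3·3+9)·(12/5)/12³ - (-9)·3·9²/12² = -243/80 kN·m
Load 2 — triangular load w₀=13 kN/m (0→w₀ over full span):
  M_2 = 3w₀Lx/20 - w₀L²/30 - w₀x³/(6L) = 3·13·12·(12/5)/20 - 13·12²/30 - 13·(12/5)³/(6·12) = -1092/125 kN·m
Superposition: M = Σ M_i = -23547/2000 kN·m ≈ -11.773500 kN·m

M(12/5) = -23547/2000 kN·m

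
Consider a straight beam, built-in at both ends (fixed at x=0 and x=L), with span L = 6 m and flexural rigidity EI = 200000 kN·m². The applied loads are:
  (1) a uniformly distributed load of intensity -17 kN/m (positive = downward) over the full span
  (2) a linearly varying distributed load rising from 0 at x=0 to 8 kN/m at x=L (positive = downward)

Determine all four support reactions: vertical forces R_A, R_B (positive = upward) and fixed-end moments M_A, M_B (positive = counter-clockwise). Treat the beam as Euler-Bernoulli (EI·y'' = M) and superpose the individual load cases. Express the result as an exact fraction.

R_A = -219/5 kN, M_A = -207/5 kN·m, R_B = -171/5 kN, M_B = 183/5 kN·m

Load 1 — uniform load w=-17 kN/m over full span:
  R_A = wL/2 = (-17)·6/2 = -51 kN
  M_A = wL²/12 = (-17)·6²/12 = -51 kN·m
  R_B = wL/2 = (-17)·6/2 = -51 kN
  M_B = -wL²/12 = -(-17)·6²/12 = 51 kN·m
Load 2 — triangular load w₀=8 kN/m (0→w₀ over full span):
  R_A = 3w₀L/20 = 3·8·6/20 = 36/5 kN
  M_A = w₀L²/30 = 8·6²/30 = 48/5 kN·m
  R_B = 7w₀L/20 = 7·8·6/20 = 84/5 kN
  M_B = -w₀L²/20 = -8·6²/20 = -72/5 kN·m
Superposition: R_A = -219/5 kN, M_A = -207/5 kN·m, R_B = -171/5 kN, M_B = 183/5 kN·m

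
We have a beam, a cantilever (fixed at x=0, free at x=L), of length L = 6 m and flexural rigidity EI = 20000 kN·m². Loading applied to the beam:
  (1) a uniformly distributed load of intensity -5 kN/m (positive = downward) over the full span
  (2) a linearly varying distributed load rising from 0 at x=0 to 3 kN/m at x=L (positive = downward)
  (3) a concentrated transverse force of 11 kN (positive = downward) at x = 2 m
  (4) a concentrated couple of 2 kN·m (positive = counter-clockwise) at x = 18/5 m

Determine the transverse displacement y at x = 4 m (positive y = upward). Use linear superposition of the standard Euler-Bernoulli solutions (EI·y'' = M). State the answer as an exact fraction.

Load 1 — uniform load w=-5 kN/m over full span:
  y_1 = -wx²(x²-4Lx+6L²)/(24EI) = -(-5)·4²·(4²-4·6·4+6·6²)/(24·20000) = 17/750 m
Load 2 — triangular load w₀=3 kN/m (0→w₀ over full span):
  y_2 = (w₀Lx³/12-w₀L²x²/6-w₀x⁵/(120L))/EI = (3·6·4³/12-3·6²·4²/6-3·4⁵/(120·6))/20000 = -92/9375 m
Load 3 — point force P=11 kN at a=2 m (b=L-a=4):
  y_3 = -Pa²(3x-a)/(6EI)  [x>a] = -11·2²·(3·4-2)/(6·20000) = -11/3000 m
Load 4 — applied couple M₀=2 kN·m at a=18/5 m (b=L-a=12/5):
  y_4 = M₀a(2x-a)/(2EI)  [x>a] = 2·(18/5)·(2·4-(18/5))/(2·20000) = 99/125000 m
Superposition: y = Σ y_i = 1871/187500 m ≈ 0.009979 m

y(4) = 1871/187500 m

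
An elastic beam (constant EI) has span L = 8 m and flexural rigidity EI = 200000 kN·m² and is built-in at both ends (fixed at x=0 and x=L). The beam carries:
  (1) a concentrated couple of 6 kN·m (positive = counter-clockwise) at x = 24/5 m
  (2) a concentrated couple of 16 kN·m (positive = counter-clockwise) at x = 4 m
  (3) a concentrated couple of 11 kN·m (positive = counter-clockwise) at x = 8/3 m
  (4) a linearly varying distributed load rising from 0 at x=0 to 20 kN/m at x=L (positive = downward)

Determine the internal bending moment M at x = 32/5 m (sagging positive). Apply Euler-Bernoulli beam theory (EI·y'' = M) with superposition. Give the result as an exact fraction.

M(32/5) = 79/125 kN·m

Load 1 — applied couple M₀=6 kN·m at a=24/5 m (b=L-a=16/5):
  M_1 = R_Ax - M_A - M₀  [x>a] with R_A=27/25, M_A=48/25 = (27/25)·(32/5) - (48/25) - 6 = -126/125 kN·m
Load 2 — applied couple M₀=16 kN·m at a=4 m (b=L-a=4):
  M_2 = R_Ax - M_A - M₀  [x>a] with R_A=3, M_A=4 = 3·(32/5) - 4 - 16 = -4/5 kN·m
Load 3 — applied couple M₀=11 kN·m at a=8/3 m (b=L-a=16/3):
  M_3 = R_Ax - M_A - M₀  [x>a] with R_A=11/6, M_A=0 = (11/6)·(32/5) - 0 - 11 = 11/15 kN·m
Load 4 — triangular load w₀=20 kN/m (0→w₀ over full span):
  M_4 = 3w₀Lx/20 - w₀L²/30 - w₀x³/(6L) = 3·20·8·(32/5)/20 - 20·8²/30 - 20·(32/5)³/(6·8) = 128/75 kN·m
Superposition: M = Σ M_i = 79/125 kN·m ≈ 0.632000 kN·m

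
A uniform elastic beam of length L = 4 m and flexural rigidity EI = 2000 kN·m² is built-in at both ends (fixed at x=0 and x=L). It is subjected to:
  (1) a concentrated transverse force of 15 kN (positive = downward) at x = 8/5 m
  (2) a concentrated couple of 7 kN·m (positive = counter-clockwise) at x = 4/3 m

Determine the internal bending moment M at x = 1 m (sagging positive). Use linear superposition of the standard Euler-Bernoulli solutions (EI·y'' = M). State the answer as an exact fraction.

Load 1 — point force P=15 kN at a=8/5 m (b=L-a=12/5):
  M_1 = Pb²(3a+b)x/L³ - Pab²/L²  [x≤a] = 15·(12/5)²·(3·(8/5)+(12/5))·1/4³ - 15·(8/5)·(12/5)²/4² = 27/25 kN·m
Load 2 — applied couple M₀=7 kN·m at a=4/3 m (b=L-a=8/3):
  M_2 = R_Ax - M_A  [x≤a] with R_A=7/3, M_A=0 = (7/3)·1 - 0 = 7/3 kN·m
Superposition: M = Σ M_i = 256/75 kN·m ≈ 3.413333 kN·m

M(1) = 256/75 kN·m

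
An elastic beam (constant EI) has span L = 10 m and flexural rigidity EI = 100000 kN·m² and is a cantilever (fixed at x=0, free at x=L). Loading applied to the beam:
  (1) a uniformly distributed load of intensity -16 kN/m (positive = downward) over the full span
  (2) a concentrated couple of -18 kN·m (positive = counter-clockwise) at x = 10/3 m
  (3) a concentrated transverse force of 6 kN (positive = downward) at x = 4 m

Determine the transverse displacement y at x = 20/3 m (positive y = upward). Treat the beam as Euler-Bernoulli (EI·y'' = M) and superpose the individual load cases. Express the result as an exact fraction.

Load 1 — uniform load w=-16 kN/m over full span:
  y_1 = -wx²(x²-4Lx+6L²)/(24EI) = -(-16)·(20/3)²·((20/3)²-4·10·(20/3)+6·10²)/(24·100000) = 136/1215 m
Load 2 — applied couple M₀=-18 kN·m at a=10/3 m (b=L-a=20/3):
  y_2 = M₀a(2x-a)/(2EI)  [x>a] = (-18)·(10/3)·(2·(20/3)-(10/3))/(2·100000) = -3/1000 m
Load 3 — point force P=6 kN at a=4 m (b=L-a=6):
  y_3 = -Pa²(3x-a)/(6EI)  [x>a] = -6·4²·(3·(20/3)-4)/(6·100000) = -8/3125 m
Superposition: y = Σ y_i = 646223/6075000 m ≈ 0.106374 m

y(20/3) = 646223/6075000 m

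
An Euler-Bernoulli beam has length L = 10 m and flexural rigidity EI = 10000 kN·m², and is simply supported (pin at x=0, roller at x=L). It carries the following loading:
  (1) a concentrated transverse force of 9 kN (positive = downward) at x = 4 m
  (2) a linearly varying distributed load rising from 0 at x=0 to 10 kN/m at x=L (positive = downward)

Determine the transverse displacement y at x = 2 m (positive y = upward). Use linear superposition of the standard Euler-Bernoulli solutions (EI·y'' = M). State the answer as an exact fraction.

y(2) = -1781/37500 m

Load 1 — point force P=9 kN at a=4 m (b=L-a=6):
  y_1 = -Pbx(L²-b²-x²)/(6LEI)  [x≤a] = -9·6·2·(10²-6²-2²)/(6·10·10000) = -27/2500 m
Load 2 — triangular load w₀=10 kN/m (0→w₀ over full span):
  y_2 = -w₀x(7L⁴-10L²x²+3x⁴)/(360LEI) = -10·2·(7·10⁴-10·10²·2²+3·2⁴)/(360·10·10000) = -344/9375 m
Superposition: y = Σ y_i = -1781/37500 m ≈ -0.047493 m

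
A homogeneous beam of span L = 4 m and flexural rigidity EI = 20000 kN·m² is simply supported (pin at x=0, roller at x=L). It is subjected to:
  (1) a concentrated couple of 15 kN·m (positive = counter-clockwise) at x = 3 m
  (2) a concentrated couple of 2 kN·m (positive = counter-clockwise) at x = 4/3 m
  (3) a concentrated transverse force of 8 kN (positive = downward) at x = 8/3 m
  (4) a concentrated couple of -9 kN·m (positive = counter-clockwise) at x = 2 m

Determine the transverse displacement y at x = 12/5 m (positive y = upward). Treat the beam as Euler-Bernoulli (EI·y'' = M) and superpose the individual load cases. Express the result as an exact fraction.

y(12/5) = -132769/135000000 m

Load 1 — applied couple M₀=15 kN·m at a=3 m (b=L-a=1):
  y_1 = (M₀x³/(6L)+C₁x)/EI  [x≤a] with C₁=M₀(3b²-L²)/(6L)=-65/8 = (15·(12/5)³/(6·4)+(-65/8)·(12/5))/20000 = -543/1000000 m
Load 2 — applied couple M₀=2 kN·m at a=4/3 m (b=L-a=8/3):
  y_2 = (M₀x³/(6L)-M₀(x-a)²/2+C₁x)/EI  [x>a] with C₁=M₀(3b²-L²)/(6L)=4/9 = (2·(12/5)³/(6·4)-2·((12/5)-(4/3))²/2+(4/9)·(12/5))/20000 = 38/703125 m
Load 3 — point force P=8 kN at a=8/3 m (b=L-a=4/3):
  y_3 = -Pbx(L²-b²-x²)/(6LEI)  [x≤a] = -8·(4/3)·(12/5)·(4²-(4/3)²-(12/5)²)/(6·4·20000) = -952/2109375 m
Load 4 — applied couple M₀=-9 kN·m at a=2 m (b=L-a=2):
  y_4 = (M₀x³/(6L)-M₀(x-a)²/2+C₁x)/EI  [x>a] with C₁=M₀(3b²-L²)/(6L)=3/2 = ((-9)·(12/5)³/(6·4)-(-9)·((12/5)-2)²/2+(3/2)·(12/5))/20000 = -27/625000 m
Superposition: y = Σ y_i = -132769/135000000 m ≈ -0.000983 m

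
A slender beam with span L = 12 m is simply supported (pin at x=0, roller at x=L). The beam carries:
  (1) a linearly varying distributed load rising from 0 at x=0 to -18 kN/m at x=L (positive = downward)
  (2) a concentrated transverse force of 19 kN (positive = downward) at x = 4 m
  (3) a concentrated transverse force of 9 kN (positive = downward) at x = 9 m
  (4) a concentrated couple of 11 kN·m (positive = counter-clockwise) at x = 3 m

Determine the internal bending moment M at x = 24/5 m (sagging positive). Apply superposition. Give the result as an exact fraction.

Load 1 — triangular load w₀=-18 kN/m (0→w₀ over full span):
  M_1 = w₀Lx/6 - w₀x³/(6L) = (-18)·12·(24/5)/6 - (-18)·(24/5)³/(6·12) = -18144/125 kN·m
Load 2 — point force P=19 kN at a=4 m (b=L-a=8):
  M_2 = Pa(L-x)/L  [x>a] = 19·4·(12-(24/5))/12 = 228/5 kN·m
Load 3 — point force P=9 kN at a=9 m (b=L-a=3):
  M_3 = Pbx/L  [x≤a] = 9·3·(24/5)/12 = 54/5 kN·m
Load 4 — applied couple M₀=11 kN·m at a=3 m (b=L-a=9):
  M_4 = M₀x/L - M₀  [x>a] = 11·(24/5)/12 - 11 = -33/5 kN·m
Superposition: M = Σ M_i = -11919/125 kN·m ≈ -95.352000 kN·m

M(24/5) = -11919/125 kN·m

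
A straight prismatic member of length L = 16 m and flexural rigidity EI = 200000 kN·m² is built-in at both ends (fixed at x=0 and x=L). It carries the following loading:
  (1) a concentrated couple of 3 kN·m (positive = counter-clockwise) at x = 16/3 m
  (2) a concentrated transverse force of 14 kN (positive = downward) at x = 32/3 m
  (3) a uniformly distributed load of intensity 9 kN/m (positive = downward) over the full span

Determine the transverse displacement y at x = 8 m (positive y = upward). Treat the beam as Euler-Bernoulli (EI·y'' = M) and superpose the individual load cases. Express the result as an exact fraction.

Load 1 — applied couple M₀=3 kN·m at a=16/3 m (b=L-a=32/3):
  y_1 = (R_Ax³/6 - M_Ax²/2 - M₀(x-a)²/2)/EI  [x>a] with R_A=1/4, M_A=0 = ((1/4)·8³/6 - 0·8²/2 - 3·(8-(16/3))²/2)/200000 = 1/18750 m
Load 2 — point force P=14 kN at a=32/3 m (b=L-a=16/3):
  y_2 = -Pb²x²(3aL-(3a+b)x)/(6L³EI)  [x≤a] = -14·(16/3)²·8²·(3·(32/3)·16-(3·(32/3)+(16/3))·8)/(6·16³·200000) = -56/50625 m
Load 3 — uniform load w=9 kN/m over full span:
  y_3 = -wx²(L-x)²/(24EI) = -9·8²·(16-8)²/(24·200000) = -24/3125 m
Superposition: y = Σ y_i = -4421/506250 m ≈ -0.008733 m

y(8) = -4421/506250 m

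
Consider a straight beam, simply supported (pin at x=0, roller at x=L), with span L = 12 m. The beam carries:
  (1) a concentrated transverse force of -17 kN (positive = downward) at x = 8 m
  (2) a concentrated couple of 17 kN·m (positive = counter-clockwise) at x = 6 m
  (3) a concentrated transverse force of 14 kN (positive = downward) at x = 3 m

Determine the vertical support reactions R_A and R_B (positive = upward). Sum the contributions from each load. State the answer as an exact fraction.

R_A = 25/4 kN, R_B = -37/4 kN

Load 1 — point force P=-17 kN at a=8 m (b=L-a=4):
  R_A = Pb/L = (-17)·4/12 = -17/3 kN
  R_B = Pa/L = (-17)·8/12 = -34/3 kN
Load 2 — applied couple M₀=17 kN·m at a=6 m (b=L-a=6):
  R_A = M₀/L = 17/12 kN
  R_B = -M₀/L = -17/12 kN
Load 3 — point force P=14 kN at a=3 m (b=L-a=9):
  R_A = Pb/L = 14·9/12 = 21/2 kN
  R_B = Pa/L = 14·3/12 = 7/2 kN
Superposition: R_A = 25/4 kN, R_B = -37/4 kN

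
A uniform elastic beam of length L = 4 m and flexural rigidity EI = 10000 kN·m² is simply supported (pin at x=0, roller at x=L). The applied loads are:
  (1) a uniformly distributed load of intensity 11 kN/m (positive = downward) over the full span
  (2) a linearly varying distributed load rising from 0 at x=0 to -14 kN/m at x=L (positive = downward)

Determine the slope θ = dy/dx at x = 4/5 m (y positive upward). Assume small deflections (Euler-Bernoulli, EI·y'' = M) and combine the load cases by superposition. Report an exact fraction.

θ(4/5) = -6143/7031250 rad

Load 1 — uniform load w=11 kN/m over full span:
  θ_1 = -w(L³-6Lx²+4x³)/(24EI) = -11·(4³-6·4·(4/5)²+4·(4/5)³)/(24·10000) = -363/156250 rad
Load 2 — triangular load w₀=-14 kN/m (0→w₀ over full span):
  θ_2 = -w₀(7L⁴-30L²x²+15x⁴)/(360LEI) = -(-14)·(7·4⁴-30·4²·(4/5)²+15·(4/5)⁴)/(360·4·10000) = 5096/3515625 rad
Superposition: θ = Σ θ_i = -6143/7031250 rad ≈ -0.000874 rad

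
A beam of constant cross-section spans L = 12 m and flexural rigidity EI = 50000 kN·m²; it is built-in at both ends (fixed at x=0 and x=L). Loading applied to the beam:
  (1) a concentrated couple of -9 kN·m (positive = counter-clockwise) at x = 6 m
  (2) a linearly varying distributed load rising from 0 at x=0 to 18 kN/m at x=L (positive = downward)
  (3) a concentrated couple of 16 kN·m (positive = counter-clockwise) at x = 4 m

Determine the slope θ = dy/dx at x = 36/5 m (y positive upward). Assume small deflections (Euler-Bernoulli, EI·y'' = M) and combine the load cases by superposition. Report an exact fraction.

Load 1 — applied couple M₀=-9 kN·m at a=6 m (b=L-a=6):
  θ_1 = (R_Ax²/2 - M_Ax - M₀(x-a))/EI  [x>a] with R_A=-9/8, M_A=-9/4 = ((-9/8)·(36/5)²/2 - (-9/4)·(36/5) - (-9)·((36/5)-6))/50000 = -27/625000 rad
Load 2 — triangular load w₀=18 kN/m (0→w₀ over full span):
  θ_2 = -w₀(2x(L-x)(L-2x)(x+2L)+x²(L-x)²)/(120LEI) = -18·(2·(36/5)·(12-(36/5))·(12-2·(36/5))·((36/5)+2·12)+(36/5)²·(12-(36/5))²)/(120·12·50000) = 1944/1953125 rad
Load 3 — applied couple M₀=16 kN·m at a=4 m (b=L-a=8):
  θ_3 = (R_Ax²/2 - M_Ax - M₀(x-a))/EI  [x>a] with R_A=16/9, M_A=0 = ((16/9)·(36/5)²/2 - 0·(36/5) - 16·((36/5)-4))/50000 = -8/78125 rad
Superposition: θ = Σ θ_i = 13277/15625000 rad ≈ 0.000850 rad

θ(36/5) = 13277/15625000 rad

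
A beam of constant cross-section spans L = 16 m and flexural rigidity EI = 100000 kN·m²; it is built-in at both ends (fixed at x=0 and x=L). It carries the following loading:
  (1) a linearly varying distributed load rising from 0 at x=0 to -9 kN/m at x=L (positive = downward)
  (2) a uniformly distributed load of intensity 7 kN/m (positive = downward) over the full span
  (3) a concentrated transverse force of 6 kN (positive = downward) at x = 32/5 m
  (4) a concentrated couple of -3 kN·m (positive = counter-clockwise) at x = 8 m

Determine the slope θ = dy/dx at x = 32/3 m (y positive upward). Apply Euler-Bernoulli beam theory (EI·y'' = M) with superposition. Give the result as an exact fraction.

θ(32/3) = 28448/31640625 rad

Load 1 — triangular load w₀=-9 kN/m (0→w₀ over full span):
  θ_1 = -w₀(2x(L-x)(L-2x)(x+2L)+x²(L-x)²)/(120LEI) = -(-9)·(2·(32/3)·(16-(32/3))·(16-2·(32/3))·((32/3)+2·16)+(32/3)²·(16-(32/3))²)/(120·16·100000) = -448/421875 rad
Load 2 — uniform load w=7 kN/m over full span:
  θ_2 = -wx(L-x)(L-2x)/(12EI) = -7·(32/3)·(16-(32/3))·(16-2·(32/3))/(12·100000) = 448/253125 rad
Load 3 — point force P=6 kN at a=32/5 m (b=L-a=48/5):
  θ_3 = Pa²(L-x)(2bL-(3b+a)(L-x))/(2L³EI)  [x>a] = 6·(32/5)²·(16-(32/3))·(2·(48/5)·16-(3·(48/5)+(32/5))·(16-(32/3)))/(2·16³·100000) = 224/1171875 rad
Load 4 — applied couple M₀=-3 kN·m at a=8 m (b=L-a=8):
  θ_4 = (R_Ax²/2 - M_Ax - M₀(x-a))/EI  [x>a] with R_A=-9/32, M_A=-3/4 = ((-9/32)·(32/3)²/2 - (-3/4)·(32/3) - (-3)·((32/3)-8))/100000 = 0 rad
Superposition: θ = Σ θ_i = 28448/31640625 rad ≈ 0.000899 rad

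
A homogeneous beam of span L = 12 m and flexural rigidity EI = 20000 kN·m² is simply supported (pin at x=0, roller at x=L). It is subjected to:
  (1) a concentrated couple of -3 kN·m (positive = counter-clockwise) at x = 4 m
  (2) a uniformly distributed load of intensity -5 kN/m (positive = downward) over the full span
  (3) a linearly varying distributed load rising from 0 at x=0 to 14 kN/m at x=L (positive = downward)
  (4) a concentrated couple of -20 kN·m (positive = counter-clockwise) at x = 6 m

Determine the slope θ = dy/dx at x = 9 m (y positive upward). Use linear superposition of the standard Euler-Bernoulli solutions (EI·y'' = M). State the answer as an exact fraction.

Load 1 — applied couple M₀=-3 kN·m at a=4 m (b=L-a=8):
  θ_1 = (M₀x²/(2L)-M₀(x-a)+C₁)/EI  [x>a] with C₁=M₀(3b²-L²)/(6L)=-2 = ((-3)·9²/(2·12)-(-3)·(9-4)+(-2))/20000 = 23/160000 rad
Load 2 — uniform load w=-5 kN/m over full span:
  θ_2 = -w(L³-6Lx²+4x³)/(24EI) = -(-5)·(12³-6·12·9²+4·9³)/(24·20000) = -99/8000 rad
Load 3 — triangular load w₀=14 kN/m (0→w₀ over full span):
  θ_3 = -w₀(7L⁴-30L²x²+15x⁴)/(360LEI) = -14·(7·12⁴-30·12²·9²+15·9⁴)/(360·12·20000) = 27573/1600000 rad
Load 4 — applied couple M₀=-20 kN·m at a=6 m (b=L-a=6):
  θ_4 = (M₀x²/(2L)-M₀(x-a)+C₁)/EI  [x>a] with C₁=M₀(3b²-L²)/(6L)=10 = ((-20)·9²/(2·12)-(-20)·(9-6)+10)/20000 = 1/8000 rad
Superposition: θ = Σ θ_i = 8203/1600000 rad ≈ 0.005127 rad

θ(9) = 8203/1600000 rad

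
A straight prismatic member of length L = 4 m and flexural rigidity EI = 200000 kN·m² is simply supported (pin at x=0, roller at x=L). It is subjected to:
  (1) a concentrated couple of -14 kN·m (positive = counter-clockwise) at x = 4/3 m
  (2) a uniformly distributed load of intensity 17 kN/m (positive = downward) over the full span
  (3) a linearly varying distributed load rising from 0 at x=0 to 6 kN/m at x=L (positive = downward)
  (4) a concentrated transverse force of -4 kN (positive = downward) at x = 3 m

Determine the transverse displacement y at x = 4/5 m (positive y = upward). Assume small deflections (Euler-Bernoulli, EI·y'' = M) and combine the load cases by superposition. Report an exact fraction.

y(4/5) = -2824063/14062500000 m

Load 1 — applied couple M₀=-14 kN·m at a=4/3 m (b=L-a=8/3):
  y_1 = (M₀x³/(6L)+C₁x)/EI  [x≤a] with C₁=M₀(3b²-L²)/(6L)=-28/9 = ((-14)·(4/5)³/(6·4)+(-28/9)·(4/5))/200000 = -49/3515625 m
Load 2 — uniform load w=17 kN/m over full span:
  y_2 = -wx(L³-2Lx²+x³)/(24EI) = -17·(4/5)·(4³-2·4·(4/5)²+(4/5)³)/(24·200000) = -986/5859375 m
Load 3 — triangular load w₀=6 kN/m (0→w₀ over full span):
  y_3 = -w₀x(7L⁴-10L²x²+3x⁴)/(360LEI) = -6·(4/5)·(7·4⁴-10·4²·(4/5)²+3·(4/5)⁴)/(360·4·200000) = -1376/48828125 m
Load 4 — point force P=-4 kN at a=3 m (b=L-a=1):
  y_4 = -Pbx(L²-b²-x²)/(6LEI)  [x≤a] = -(-4)·1·(4/5)·(4²-1²-(4/5)²)/(6·4·200000) = 359/37500000 m
Superposition: y = Σ y_i = -2824063/14062500000 m ≈ -0.000201 m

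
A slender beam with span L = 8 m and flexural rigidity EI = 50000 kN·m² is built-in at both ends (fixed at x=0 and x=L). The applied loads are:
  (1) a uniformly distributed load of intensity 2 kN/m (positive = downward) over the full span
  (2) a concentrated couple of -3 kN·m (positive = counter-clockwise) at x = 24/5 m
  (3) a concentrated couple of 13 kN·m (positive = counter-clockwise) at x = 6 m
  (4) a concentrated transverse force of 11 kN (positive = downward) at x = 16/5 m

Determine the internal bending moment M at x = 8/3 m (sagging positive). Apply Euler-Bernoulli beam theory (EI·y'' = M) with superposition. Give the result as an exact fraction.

M(8/3) = 184033/18000 kN·m

Load 1 — uniform load w=2 kN/m over full span:
  M_1 = wLx/2 - wL²/12 - wx²/2 = 2·8·(8/3)/2 - 2·8²/12 - 2·(8/3)²/2 = 32/9 kN·m
Load 2 — applied couple M₀=-3 kN·m at a=24/5 m (b=L-a=16/5):
  M_2 = R_Ax - M_A  [x≤a] with R_A=-27/50, M_A=-24/25 = (-27/50)·(8/3) - (-24/25) = -12/25 kN·m
Load 3 — applied couple M₀=13 kN·m at a=6 m (b=L-a=2):
  M_3 = R_Ax - M_A  [x≤a] with R_A=117/64, M_A=65/16 = (117/64)·(8/3) - (65/16) = 13/16 kN·m
Load 4 — point force P=11 kN at a=16/5 m (b=L-a=24/5):
  M_4 = Pb²(3a+b)x/L³ - Pab²/L²  [x≤a] = 11·(24/5)²·(3·(16/5)+(24/5))·(8/3)/8³ - 11·(16/5)·(24/5)²/8² = 792/125 kN·m
Superposition: M = Σ M_i = 184033/18000 kN·m ≈ 10.224056 kN·m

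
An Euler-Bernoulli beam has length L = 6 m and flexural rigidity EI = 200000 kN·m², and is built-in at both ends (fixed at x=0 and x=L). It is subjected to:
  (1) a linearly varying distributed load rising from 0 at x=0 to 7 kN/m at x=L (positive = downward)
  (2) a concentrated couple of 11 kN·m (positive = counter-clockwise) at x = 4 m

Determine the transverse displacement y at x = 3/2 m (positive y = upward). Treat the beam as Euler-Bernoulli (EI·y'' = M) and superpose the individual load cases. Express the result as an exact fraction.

y(3/2) = -22349/512000000 m

Load 1 — triangular load w₀=7 kN/m (0→w₀ over full span):
  y_1 = -w₀x²(L-x)²(x+2L)/(120LEI) = -7·(3/2)²·(6-(3/2))²·((3/2)+2·6)/(120·6·200000) = -15309/512000000 m
Load 2 — applied couple M₀=11 kN·m at a=4 m (b=L-a=2):
  y_2 = (R_Ax³/6 - M_Ax²/2)/EI  [x≤a] with R_A=22/9, M_A=11/3 = ((22/9)·(3/2)³/6 - (11/3)·(3/2)²/2)/200000 = -11/800000 m
Superposition: y = Σ y_i = -22349/512000000 m ≈ -0.000044 m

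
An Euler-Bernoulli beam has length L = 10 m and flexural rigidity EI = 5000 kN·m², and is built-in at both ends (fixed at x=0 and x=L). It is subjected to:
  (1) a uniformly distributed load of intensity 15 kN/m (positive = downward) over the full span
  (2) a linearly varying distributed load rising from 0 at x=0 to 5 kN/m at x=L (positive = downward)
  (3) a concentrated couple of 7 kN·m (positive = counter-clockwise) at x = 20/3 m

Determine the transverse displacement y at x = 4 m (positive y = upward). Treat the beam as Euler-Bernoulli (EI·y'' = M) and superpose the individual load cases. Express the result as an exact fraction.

y(4) = -2398/28125 m

Load 1 — uniform load w=15 kN/m over full span:
  y_1 = -wx²(L-x)²/(24EI) = -15·4²·(10-4)²/(24·5000) = -9/125 m
Load 2 — triangular load w₀=5 kN/m (0→w₀ over full span):
  y_2 = -w₀x²(L-x)²(x+2L)/(120LEI) = -5·4²·(10-4)²·(4+2·10)/(120·10·5000) = -36/3125 m
Load 3 — applied couple M₀=7 kN·m at a=20/3 m (b=L-a=10/3):
  y_3 = (R_Ax³/6 - M_Ax²/2)/EI  [x≤a] with R_A=14/15, M_A=7/3 = ((14/15)·4³/6 - (7/3)·4²/2)/5000 = -49/28125 m
Superposition: y = Σ y_i = -2398/28125 m ≈ -0.085262 m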